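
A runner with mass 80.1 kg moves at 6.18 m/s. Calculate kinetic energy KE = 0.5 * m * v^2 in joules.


v^2 = 6.18^2 = 38.1924
KE = 0.5 * 80.1 * 38.1924
= 1529.61 J

1529.61 J


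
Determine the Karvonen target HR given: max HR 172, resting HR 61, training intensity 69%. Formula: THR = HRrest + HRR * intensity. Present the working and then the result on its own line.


HRR = HRmax - HRrest = 172 - 61 = 111
THR = 61 + 111 * 0.69
= 137.59 bpm

137.59 bpm


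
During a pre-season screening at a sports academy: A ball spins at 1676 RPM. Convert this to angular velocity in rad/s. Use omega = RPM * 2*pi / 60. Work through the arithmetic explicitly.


omega = 1676 * 2 * pi / 60
= 1676 * 6.28318531 / 60
= 10530.619 / 60
= 175.51 rad/s

175.51 rad/s


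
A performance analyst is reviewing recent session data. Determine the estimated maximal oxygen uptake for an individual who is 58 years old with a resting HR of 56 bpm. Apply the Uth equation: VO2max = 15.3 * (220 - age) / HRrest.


HRmax = 220 - 58 = 162
VO2max = 15.3 * (162 / 56)
= 15.3 * 2.8929
= 44.26 mL/kg/min

44.26 mL/kg/min


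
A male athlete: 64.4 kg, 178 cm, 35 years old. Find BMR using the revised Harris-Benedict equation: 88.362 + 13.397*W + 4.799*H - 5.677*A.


Intercept = 88.362
Weight contribution = 13.397 * 64.4 = 862.7668
Height contribution = 4.799 * 178 = 854.222
Age contribution = 5.677 * 35 = 198.695
BMR = 88.362 + 862.7668 + 854.222 - 198.695
= 1606.66 kcal/day

1606.66 kcal/day


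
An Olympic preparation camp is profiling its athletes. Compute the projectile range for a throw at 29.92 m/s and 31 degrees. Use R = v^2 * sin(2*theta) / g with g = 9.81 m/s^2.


Two times the angle = 62 degrees
sin(62) = 0.882948
R = 895.2064 * 0.882948 / 9.81 = 80.573 m

80.573 m


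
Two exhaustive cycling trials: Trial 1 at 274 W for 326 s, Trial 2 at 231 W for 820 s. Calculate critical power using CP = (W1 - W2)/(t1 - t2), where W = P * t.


W1 = 274 * 326 = 89324 J
W2 = 231 * 820 = 189420 J
CP = (89324 - 189420) / (326 - 820)
= -100096 / -494
= 202.62 W

202.62 W


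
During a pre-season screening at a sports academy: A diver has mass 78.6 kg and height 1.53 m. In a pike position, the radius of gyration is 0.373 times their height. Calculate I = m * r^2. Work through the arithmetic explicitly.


r = 0.373 * 1.53 = 0.57069 m
I = m * r^2 = 78.6 * 0.325687 = 25.599 kg*m^2

25.599 kg*m^2


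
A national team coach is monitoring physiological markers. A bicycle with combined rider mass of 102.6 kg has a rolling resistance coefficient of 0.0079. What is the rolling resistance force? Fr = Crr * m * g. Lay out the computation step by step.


Fr = 0.0079 * 102.6 * 9.81
= 0.81054 * 9.81
= 7.951 N

7.951 N


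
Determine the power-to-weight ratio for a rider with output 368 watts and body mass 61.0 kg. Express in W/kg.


P/W = 368 / 61.0 = 6.033 W/kg

6.033 W/kg


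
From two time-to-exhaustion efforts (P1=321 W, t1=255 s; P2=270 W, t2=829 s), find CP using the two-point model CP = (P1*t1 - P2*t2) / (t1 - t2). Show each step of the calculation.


Work in trial 1 = 81855 J
Work in trial 2 = 223830 J
Delta work = -141975 J
Delta time = -574 s
CP = -141975 / -574 = 247.34 W

247.34 W


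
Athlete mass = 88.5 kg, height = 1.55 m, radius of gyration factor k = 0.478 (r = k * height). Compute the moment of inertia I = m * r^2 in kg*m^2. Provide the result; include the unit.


r = k * height = 0.478 * 1.55 = 0.7409 m
r^2 = 0.7409^2 = 0.548933
I = 88.5 * 0.548933 = 48.581 kg*m^2

48.581 kg*m^2


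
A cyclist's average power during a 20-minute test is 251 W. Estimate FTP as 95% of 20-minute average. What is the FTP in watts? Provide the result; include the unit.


FTP = 20-min power * 0.95
= 251 * 0.95
= 238.45 W

238.45 W


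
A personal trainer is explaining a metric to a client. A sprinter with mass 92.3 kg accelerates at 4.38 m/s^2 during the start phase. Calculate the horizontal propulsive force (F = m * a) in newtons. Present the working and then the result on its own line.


F = m * a
= 92.3 * 4.38
= 404.27 N

404.27 N


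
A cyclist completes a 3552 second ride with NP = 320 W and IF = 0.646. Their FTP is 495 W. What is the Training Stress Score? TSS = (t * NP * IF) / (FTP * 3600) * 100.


t * NP * IF = 3552 * 320 * 0.646 = 734269.44
FTP * 3600 = 1782000
TSS = (734269.44 / 1782000) * 100 = 41.2

41.2 TSS


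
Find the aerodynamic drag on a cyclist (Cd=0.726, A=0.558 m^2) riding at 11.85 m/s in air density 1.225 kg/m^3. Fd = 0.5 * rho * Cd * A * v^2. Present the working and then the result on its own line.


Fd = 0.5 * 1.225 * 0.726 * 0.558 * 11.85^2
= 0.5 * 1.225 * 0.726 * 0.558 * 140.4225
= 34.843 N

34.843 N


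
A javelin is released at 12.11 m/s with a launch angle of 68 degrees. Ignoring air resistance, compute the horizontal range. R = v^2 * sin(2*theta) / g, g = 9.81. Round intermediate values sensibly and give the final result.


Launch speed squared = 146.6521
sin(2 * 68 deg) = 0.694658
Range = 146.6521 * 0.694658 / 9.81
= 10.385 m

10.385 m


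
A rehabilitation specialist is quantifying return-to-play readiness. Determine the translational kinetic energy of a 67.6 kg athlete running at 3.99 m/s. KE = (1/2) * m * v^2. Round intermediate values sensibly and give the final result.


KE = 0.5 * m * v^2
= 0.5 * 67.6 * 3.99^2
= 0.5 * 67.6 * 15.9201
= 538.1 J

538.1 J


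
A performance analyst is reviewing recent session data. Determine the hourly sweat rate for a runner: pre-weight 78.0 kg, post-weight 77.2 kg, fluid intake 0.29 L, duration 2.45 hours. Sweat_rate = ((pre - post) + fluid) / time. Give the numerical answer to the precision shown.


Mass lost = 78.0 - 77.2 = 0.8 kg
Add fluid consumed: 0.8 + 0.29 = 1.09 L total sweat
Sweat rate = 1.09 / 2.45 = 0.445 L/h

0.445 L/h


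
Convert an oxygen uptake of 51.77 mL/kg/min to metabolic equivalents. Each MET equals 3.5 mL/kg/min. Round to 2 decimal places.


One MET = 3.5 mL/kg/min
Number of METs = 51.77 / 3.5
= 14.79 METs

14.79 METs


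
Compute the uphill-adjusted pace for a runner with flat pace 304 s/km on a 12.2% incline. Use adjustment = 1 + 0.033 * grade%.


Adjustment factor = 1 + 0.033 * 12.2 = 1.4026
Grade-adjusted pace = 304 * 1.4026 = 426.39 s/km

426.39 s/km


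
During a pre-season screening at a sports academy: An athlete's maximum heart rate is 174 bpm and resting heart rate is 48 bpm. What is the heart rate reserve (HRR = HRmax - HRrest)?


HRR = HRmax - HRrest
= 174 - 48
= 126 bpm

126 bpm


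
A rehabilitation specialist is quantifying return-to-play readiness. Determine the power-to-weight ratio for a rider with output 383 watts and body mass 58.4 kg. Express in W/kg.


P/W = 383 / 58.4 = 6.558 W/kg

6.558 W/kg


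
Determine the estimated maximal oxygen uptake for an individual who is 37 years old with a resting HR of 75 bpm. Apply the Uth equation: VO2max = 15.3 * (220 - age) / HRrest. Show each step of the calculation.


HRmax = 220 - 37 = 183
VO2max = 15.3 * (183 / 75)
= 15.3 * 2.44
= 37.33 mL/kg/min

37.33 mL/kg/min


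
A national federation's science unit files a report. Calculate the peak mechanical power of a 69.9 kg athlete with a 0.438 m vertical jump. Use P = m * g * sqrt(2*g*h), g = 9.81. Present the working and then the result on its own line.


First, sqrt(2gh) = sqrt(2 * 9.81 * 0.438)
= sqrt(8.59356) = 2.931477 m/s
Power = 69.9 * 9.81 * 2.931477 = 2010.17 W

2010.17 W


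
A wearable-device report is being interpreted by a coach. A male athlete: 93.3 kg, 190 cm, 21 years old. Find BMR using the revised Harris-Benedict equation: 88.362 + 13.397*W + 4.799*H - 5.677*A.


Intercept = 88.362
Weight contribution = 13.397 * 93.3 = 1249.9401
Height contribution = 4.799 * 190 = 911.81
Age contribution = 5.677 * 21 = 119.217
BMR = 88.362 + 1249.9401 + 911.81 - 119.217
= 2130.9 kcal/day

2130.9 kcal/day


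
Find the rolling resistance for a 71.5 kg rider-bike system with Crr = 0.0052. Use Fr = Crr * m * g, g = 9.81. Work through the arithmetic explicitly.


m * g = 71.5 * 9.81 = 701.415 N
Fr = 0.0052 * 701.415 = 3.647 N

3.647 N


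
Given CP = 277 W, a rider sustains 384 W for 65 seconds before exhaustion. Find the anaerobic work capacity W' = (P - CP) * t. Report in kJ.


Excess power = 384 - 277 = 107 W
Work above CP = 107 * 65 = 6955 J
W' = 6.955 kJ

6.955 kJ


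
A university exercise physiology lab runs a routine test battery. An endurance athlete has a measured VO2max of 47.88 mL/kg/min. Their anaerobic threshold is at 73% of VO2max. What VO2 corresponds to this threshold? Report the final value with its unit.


Anaerobic threshold VO2 = VO2max * 73%
= 47.88 * 0.73
= 34.95 mL/kg/min

34.95 mL/kg/min


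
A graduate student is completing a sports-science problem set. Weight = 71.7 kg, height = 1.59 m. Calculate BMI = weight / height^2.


height^2 = 1.59^2 = 2.5281
BMI = 71.7 / 2.5281 = 28.36 kg/m^2

28.36 kg/m^2


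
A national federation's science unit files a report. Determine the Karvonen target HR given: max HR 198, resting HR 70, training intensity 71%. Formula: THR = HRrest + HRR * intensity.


HRR = HRmax - HRrest = 198 - 70 = 128
THR = 70 + 128 * 0.71
= 160.88 bpm

160.88 bpm


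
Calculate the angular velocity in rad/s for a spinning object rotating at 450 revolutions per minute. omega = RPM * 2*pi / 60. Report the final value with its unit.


omega = RPM * 2*pi / 60
= 450 * 6.28318531 / 60
= 47.124 rad/s

47.124 rad/s


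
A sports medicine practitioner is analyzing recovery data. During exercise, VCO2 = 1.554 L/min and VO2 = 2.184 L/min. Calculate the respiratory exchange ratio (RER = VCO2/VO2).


RER = VCO2 / VO2
= 1.554 / 2.184
= 0.7115

0.7115


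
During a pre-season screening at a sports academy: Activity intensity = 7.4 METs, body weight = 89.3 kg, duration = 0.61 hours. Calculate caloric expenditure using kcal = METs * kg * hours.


kcal = 7.4 * 89.3 * 0.61
= 660.82 * 0.61
= 403.1 kcal

403.1 kcal


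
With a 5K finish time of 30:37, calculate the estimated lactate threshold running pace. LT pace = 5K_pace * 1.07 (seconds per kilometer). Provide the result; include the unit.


Race duration = 1837 s for 5 km
Average pace = 1837 / 5 = 367.4 s/km
LT pace = 367.4 * 1.07
= 393.12 s/km

393.12 s/km


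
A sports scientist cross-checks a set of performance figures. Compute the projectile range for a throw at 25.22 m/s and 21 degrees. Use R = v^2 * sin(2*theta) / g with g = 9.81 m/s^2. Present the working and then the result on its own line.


Two times the angle = 42 degrees
sin(42) = 0.669131
R = 636.0484 * 0.669131 / 9.81 = 43.384 m

43.384 m


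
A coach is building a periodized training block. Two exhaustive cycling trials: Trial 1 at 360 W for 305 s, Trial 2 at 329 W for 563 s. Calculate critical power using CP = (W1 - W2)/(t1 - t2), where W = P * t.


W1 = 360 * 305 = 109800 J
W2 = 329 * 563 = 185227 J
CP = (109800 - 185227) / (305 - 563)
= -75427 / -258
= 292.35 W

292.35 W


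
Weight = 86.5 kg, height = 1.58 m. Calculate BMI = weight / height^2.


height^2 = 1.58^2 = 2.4964
BMI = 86.5 / 2.4964 = 34.65 kg/m^2

34.65 kg/m^2


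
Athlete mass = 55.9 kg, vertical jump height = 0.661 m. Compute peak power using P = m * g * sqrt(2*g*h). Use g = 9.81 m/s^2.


sqrt(2 * 9.81 * 0.661) = sqrt(12.96882) = 3.601225 m/s
P = 55.9 * 9.81 * 3.601225
= 1974.84 W

1974.84 W


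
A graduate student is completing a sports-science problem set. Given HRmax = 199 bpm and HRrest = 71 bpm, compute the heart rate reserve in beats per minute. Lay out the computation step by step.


Heart rate reserve = maximum HR minus resting HR
HRR = 199 - 71 = 128 bpm

128 bpm


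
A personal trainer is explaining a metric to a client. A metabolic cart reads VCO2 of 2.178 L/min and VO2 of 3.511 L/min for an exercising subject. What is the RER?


RER = VCO2 / VO2 = 2.178 / 3.511 = 0.6203

0.6203


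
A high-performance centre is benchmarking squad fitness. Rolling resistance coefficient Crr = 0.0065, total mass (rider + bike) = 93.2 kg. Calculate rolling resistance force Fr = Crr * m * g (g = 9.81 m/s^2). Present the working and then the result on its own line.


Fr = Crr * m * g
= 0.0065 * 93.2 * 9.81
= 5.943 N

5.943 N


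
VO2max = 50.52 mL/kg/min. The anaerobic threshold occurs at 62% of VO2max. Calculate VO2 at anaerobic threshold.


AT fraction = 62 / 100 = 0.62
AT VO2 = 50.52 * 0.62
= 31.32 mL/kg/min

31.32 mL/kg/min


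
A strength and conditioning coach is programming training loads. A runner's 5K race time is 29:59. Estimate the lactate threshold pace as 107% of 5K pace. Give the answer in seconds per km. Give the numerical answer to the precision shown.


Total race time = 29*60 + 59 = 1799 seconds
5K pace = 1799 / 5 = 359.8 sec/km
LT pace = 359.8 * 1.07 = 384.99 sec/km

384.99 s/km


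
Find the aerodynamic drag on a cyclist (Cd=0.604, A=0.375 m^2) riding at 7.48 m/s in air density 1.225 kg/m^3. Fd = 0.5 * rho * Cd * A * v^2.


Fd = 0.5 * 1.225 * 0.604 * 0.375 * 7.48^2
= 0.5 * 1.225 * 0.604 * 0.375 * 55.9504
= 7.762 N

7.762 N


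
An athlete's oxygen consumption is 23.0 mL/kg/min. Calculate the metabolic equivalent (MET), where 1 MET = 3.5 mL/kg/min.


MET = VO2 / 3.5
= 23.0 / 3.5
= 6.57 METs

6.57 METs


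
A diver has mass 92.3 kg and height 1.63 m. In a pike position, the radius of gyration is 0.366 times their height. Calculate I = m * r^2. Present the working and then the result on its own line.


r = 0.366 * 1.63 = 0.59658 m
I = m * r^2 = 92.3 * 0.355908 = 32.85 kg*m^2

32.85 kg*m^2


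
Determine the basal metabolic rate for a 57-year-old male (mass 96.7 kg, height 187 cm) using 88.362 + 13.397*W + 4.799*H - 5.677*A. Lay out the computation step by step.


BMR = 88.362 + 13.397*96.7 + 4.799*187 - 5.677*57
= 1957.68 kcal/day

1957.68 kcal/day


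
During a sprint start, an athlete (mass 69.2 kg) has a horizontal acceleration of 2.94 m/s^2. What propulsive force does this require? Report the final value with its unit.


Propulsive force = mass * acceleration
= 69.2 kg * 2.94 m/s^2
= 203.45 N

203.45 N


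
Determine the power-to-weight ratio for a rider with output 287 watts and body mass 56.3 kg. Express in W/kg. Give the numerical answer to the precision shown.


P/W = 287 / 56.3 = 5.098 W/kg

5.098 W/kg


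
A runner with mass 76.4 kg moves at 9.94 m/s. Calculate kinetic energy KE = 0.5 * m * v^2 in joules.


v^2 = 9.94^2 = 98.8036
KE = 0.5 * 76.4 * 98.8036
= 3774.3 J

3774.3 J


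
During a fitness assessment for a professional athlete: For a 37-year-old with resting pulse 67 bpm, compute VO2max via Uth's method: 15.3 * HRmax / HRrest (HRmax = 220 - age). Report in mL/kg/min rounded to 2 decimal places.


Step 1: HRmax = 220 - 37 = 183 bpm
Step 2: Ratio = 183 / 67 = 2.7313
Step 3: VO2max = 15.3 * 2.7313 = 41.79 mL/kg/min

41.79 mL/kg/min


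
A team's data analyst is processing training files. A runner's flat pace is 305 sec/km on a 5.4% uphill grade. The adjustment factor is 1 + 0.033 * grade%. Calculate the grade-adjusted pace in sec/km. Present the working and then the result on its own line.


Factor = 1 + 0.033 * 5.4 = 1.1782
Adjusted pace = 305 * 1.1782
= 359.35 sec/km

359.35 s/km


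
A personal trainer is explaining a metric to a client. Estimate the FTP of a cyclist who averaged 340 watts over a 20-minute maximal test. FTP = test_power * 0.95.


FTP = 340 * 0.95 = 323.0 W

323.0 W


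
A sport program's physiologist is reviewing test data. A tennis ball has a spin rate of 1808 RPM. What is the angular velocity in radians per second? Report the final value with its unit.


Convert RPM to rad/s: multiply by 2*pi and divide by 60
omega = 1808 * 2 * pi / 60
= 189.333 rad/s

189.333 rad/s


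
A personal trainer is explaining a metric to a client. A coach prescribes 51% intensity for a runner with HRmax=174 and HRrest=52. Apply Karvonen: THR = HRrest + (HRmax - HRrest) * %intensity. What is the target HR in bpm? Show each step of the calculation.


Heart rate reserve = 174 - 52 = 122
Intensity fraction = 51 / 100 = 0.51
THR = 52 + 122 * 0.51 = 114.22 bpm

114.22 bpm


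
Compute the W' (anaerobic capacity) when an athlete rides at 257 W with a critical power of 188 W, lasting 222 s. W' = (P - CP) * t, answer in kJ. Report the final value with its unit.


Above-CP power = 69 W
Duration = 222 s
W' = 69 * 222 = 15318 J
Convert: 15318 / 1000 = 15.318 kJ

15.318 kJ


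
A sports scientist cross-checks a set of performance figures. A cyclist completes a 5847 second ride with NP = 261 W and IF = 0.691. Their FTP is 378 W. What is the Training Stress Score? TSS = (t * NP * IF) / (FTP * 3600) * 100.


t * NP * IF = 5847 * 261 * 0.691 = 1054512.297
FTP * 3600 = 1360800
TSS = (1054512.297 / 1360800) * 100 = 77.49

77.49 TSS


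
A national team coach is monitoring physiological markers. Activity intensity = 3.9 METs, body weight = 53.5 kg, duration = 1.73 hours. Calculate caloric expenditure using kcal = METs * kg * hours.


kcal = 3.9 * 53.5 * 1.73
= 208.65 * 1.73
= 360.96 kcal

360.96 kcal


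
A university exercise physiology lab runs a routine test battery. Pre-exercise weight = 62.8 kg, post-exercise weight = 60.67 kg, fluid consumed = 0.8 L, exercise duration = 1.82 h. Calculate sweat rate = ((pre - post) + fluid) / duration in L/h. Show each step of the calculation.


Weight loss = 62.8 - 60.67 = 2.13 kg (approx L)
Total sweat = 2.13 + 0.8 = 2.93 L
Sweat rate = 2.93 / 1.82 = 1.61 L/h

1.61 L/h


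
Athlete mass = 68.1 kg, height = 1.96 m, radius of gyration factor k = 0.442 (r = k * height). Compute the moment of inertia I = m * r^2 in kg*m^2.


r = k * height = 0.442 * 1.96 = 0.86632 m
r^2 = 0.86632^2 = 0.75051
I = 68.1 * 0.75051 = 51.11 kg*m^2

51.11 kg*m^2


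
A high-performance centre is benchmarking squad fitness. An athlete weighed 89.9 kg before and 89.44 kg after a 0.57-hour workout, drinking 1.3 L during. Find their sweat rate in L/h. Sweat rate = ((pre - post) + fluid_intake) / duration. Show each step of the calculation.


Body mass change = 0.46 kg
Total sweat loss = 0.46 + 1.3 = 1.76 L
Rate = 1.76 / 0.57 = 3.088 L/h

3.088 L/h


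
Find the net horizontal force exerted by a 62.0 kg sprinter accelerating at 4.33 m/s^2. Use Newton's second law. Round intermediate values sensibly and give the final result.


Newton's second law: F = m * a
F = 62.0 * 4.33 = 268.46 N

268.46 N


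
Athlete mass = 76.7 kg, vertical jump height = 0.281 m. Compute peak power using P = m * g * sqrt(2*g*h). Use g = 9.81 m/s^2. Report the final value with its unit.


sqrt(2 * 9.81 * 0.281) = sqrt(5.51322) = 2.348025 m/s
P = 76.7 * 9.81 * 2.348025
= 1766.72 W

1766.72 W


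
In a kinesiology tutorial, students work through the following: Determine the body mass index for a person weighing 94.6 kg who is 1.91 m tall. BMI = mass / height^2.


BMI = mass / height^2
= 94.6 / 1.91^2
= 94.6 / 3.6481
= 25.93 kg/m^2

25.93 kg/m^2


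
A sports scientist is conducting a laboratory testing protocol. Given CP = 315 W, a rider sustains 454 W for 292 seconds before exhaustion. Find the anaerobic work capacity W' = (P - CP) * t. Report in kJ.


Excess power = 454 - 315 = 139 W
Work above CP = 139 * 292 = 40588 J
W' = 40.588 kJ

40.588 kJ


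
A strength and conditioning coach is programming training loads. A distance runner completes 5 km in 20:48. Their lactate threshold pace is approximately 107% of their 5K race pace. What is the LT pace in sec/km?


Convert to seconds: 20 min 48 s = 1248 s
Pace per km = 1248 / 5 = 249.6 s/km
LT pace = 249.6 * 1.07 = 267.07 s/km

267.07 s/km


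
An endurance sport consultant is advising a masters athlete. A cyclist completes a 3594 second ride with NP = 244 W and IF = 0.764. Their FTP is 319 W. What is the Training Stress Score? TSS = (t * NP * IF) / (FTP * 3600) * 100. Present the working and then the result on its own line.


t * NP * IF = 3594 * 244 * 0.764 = 669979.104
FTP * 3600 = 1148400
TSS = (669979.104 / 1148400) * 100 = 58.34

58.34 TSS


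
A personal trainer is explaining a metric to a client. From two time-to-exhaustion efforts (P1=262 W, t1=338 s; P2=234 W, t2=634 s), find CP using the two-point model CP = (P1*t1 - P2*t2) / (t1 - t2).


Work in trial 1 = 88556 J
Work in trial 2 = 148356 J
Delta work = -59800 J
Delta time = -296 s
CP = -59800 / -296 = 202.03 W

202.03 W


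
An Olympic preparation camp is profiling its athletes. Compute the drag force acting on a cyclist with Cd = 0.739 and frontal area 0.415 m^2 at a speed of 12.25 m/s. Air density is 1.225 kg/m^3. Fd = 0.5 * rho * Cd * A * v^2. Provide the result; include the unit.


Step 1: v^2 = 150.0625
Step 2: Fd = 0.5 * 1.225 * 0.739 * 0.415 * 150.0625
= 28.188 N

28.188 N


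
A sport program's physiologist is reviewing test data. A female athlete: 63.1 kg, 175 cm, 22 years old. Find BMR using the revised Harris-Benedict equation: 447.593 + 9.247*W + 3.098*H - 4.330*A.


Intercept = 447.593
Weight contribution = 9.247 * 63.1 = 583.4857
Height contribution = 3.098 * 175 = 542.15
Age contribution = 4.33 * 22 = 95.26
BMR = 447.593 + 583.4857 + 542.15 - 95.26
= 1477.97 kcal/day

1477.97 kcal/day


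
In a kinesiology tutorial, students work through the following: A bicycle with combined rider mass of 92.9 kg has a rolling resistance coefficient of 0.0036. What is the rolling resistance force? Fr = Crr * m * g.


Fr = 0.0036 * 92.9 * 9.81
= 0.33444 * 9.81
= 3.281 N

3.281 N


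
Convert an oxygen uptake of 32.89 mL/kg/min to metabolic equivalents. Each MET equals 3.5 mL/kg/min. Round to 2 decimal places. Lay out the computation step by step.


One MET = 3.5 mL/kg/min
Number of METs = 32.89 / 3.5
= 9.4 METs

9.4 METs


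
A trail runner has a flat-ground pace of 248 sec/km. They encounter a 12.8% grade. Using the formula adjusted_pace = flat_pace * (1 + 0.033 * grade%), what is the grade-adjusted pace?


Grade factor = 1 + 0.033 * 12.8 = 1.4224
Adjusted = 248 * 1.4224 = 352.76 sec/km

352.76 s/km


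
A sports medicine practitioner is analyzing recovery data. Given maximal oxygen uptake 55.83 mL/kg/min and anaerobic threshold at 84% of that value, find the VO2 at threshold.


Percentage as decimal = 0.84
VO2 at AT = 55.83 * 0.84 = 46.9 mL/kg/min

46.9 mL/kg/min


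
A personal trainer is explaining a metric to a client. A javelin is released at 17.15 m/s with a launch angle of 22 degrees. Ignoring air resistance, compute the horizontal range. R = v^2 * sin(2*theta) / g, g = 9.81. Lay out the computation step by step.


Launch speed squared = 294.1225
sin(2 * 22 deg) = 0.694658
Range = 294.1225 * 0.694658 / 9.81
= 20.827 m

20.827 m


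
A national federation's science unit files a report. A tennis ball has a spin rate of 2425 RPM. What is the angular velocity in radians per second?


Convert RPM to rad/s: multiply by 2*pi and divide by 60
omega = 2425 * 2 * pi / 60
= 253.945 rad/s

253.945 rad/s


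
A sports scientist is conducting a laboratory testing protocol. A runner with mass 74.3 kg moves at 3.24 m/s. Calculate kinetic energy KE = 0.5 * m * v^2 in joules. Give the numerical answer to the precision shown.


v^2 = 3.24^2 = 10.4976
KE = 0.5 * 74.3 * 10.4976
= 389.99 J

389.99 J


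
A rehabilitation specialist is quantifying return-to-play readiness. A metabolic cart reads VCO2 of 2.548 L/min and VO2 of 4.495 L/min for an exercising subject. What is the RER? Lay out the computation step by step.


RER = VCO2 / VO2 = 2.548 / 4.495 = 0.5669

0.5669


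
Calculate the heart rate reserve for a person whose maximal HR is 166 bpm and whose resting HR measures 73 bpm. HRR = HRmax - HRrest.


HRmax = 166 bpm
HRrest = 73 bpm
HRR = 166 - 73 = 93 bpm

93 bpm


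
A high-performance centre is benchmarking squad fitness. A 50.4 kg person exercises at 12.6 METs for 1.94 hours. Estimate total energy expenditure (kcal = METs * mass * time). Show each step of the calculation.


Energy = METs * mass(kg) * time(h)
= 12.6 * 50.4 * 1.94
= 1231.98 kcal

1231.98 kcal


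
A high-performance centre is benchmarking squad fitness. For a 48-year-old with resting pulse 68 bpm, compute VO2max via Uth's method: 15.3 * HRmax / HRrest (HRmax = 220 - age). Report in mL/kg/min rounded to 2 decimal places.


Step 1: HRmax = 220 - 48 = 172 bpm
Step 2: Ratio = 172 / 68 = 2.5294
Step 3: VO2max = 15.3 * 2.5294 = 38.7 mL/kg/min

38.7 mL/kg/min


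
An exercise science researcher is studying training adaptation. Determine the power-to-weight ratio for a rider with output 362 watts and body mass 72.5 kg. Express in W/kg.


P/W = 362 / 72.5 = 4.993 W/kg

4.993 W/kg


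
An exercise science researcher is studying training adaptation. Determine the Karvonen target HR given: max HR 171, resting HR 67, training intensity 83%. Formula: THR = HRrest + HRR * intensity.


HRR = HRmax - HRrest = 171 - 67 = 104
THR = 67 + 104 * 0.83
= 153.32 bpm

153.32 bpm


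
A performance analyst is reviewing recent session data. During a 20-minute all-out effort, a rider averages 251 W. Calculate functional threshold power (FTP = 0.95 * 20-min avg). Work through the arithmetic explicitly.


FTP = 0.95 * 251
= 238.45 W

238.45 W


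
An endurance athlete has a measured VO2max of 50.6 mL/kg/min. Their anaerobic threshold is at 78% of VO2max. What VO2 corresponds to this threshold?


Anaerobic threshold VO2 = VO2max * 78%
= 50.6 * 0.78
= 39.47 mL/kg/min

39.47 mL/kg/min


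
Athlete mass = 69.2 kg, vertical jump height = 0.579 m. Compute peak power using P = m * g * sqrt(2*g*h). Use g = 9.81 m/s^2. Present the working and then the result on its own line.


sqrt(2 * 9.81 * 0.579) = sqrt(11.35998) = 3.370457 m/s
P = 69.2 * 9.81 * 3.370457
= 2288.04 W

2288.04 W


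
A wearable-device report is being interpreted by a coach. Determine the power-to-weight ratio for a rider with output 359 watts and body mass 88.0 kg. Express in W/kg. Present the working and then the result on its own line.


P/W = 359 / 88.0 = 4.08 W/kg

4.08 W/kg


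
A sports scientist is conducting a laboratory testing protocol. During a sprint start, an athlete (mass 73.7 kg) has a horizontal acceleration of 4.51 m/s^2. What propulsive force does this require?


Propulsive force = mass * acceleration
= 73.7 kg * 4.51 m/s^2
= 332.39 N

332.39 N


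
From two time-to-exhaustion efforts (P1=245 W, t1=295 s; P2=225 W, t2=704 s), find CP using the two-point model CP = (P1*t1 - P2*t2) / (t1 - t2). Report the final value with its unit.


Work in trial 1 = 72275 J
Work in trial 2 = 158400 J
Delta work = -86125 J
Delta time = -409 s
CP = -86125 / -409 = 210.57 W

210.57 W


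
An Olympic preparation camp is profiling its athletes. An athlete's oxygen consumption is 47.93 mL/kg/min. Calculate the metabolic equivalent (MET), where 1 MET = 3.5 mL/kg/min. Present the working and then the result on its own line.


MET = VO2 / 3.5
= 47.93 / 3.5
= 13.69 METs

13.69 METs


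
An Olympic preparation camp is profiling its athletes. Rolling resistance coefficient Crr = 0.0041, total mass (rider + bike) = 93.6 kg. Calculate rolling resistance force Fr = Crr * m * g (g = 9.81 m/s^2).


Fr = Crr * m * g
= 0.0041 * 93.6 * 9.81
= 3.765 N

3.765 N


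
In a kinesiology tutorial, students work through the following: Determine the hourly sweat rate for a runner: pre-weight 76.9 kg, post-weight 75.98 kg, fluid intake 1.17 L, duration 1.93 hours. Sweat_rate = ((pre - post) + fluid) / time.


Mass lost = 76.9 - 75.98 = 0.92 kg
Add fluid consumed: 0.92 + 1.17 = 2.09 L total sweat
Sweat rate = 2.09 / 1.93 = 1.083 L/h

1.083 L/h


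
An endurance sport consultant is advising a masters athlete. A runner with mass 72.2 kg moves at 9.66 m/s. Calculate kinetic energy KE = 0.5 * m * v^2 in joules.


v^2 = 9.66^2 = 93.3156
KE = 0.5 * 72.2 * 93.3156
= 3368.69 J

3368.69 J


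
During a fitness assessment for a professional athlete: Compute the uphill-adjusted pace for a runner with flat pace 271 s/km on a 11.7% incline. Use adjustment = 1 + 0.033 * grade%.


Adjustment factor = 1 + 0.033 * 11.7 = 1.3861
Grade-adjusted pace = 271 * 1.3861 = 375.63 s/km

375.63 s/km


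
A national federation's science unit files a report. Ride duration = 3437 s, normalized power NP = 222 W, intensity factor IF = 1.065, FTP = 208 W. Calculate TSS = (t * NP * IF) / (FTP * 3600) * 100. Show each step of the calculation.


Numerator = 3437 * 222 * 1.065 = 812609.91
Denominator = 208 * 3600 = 748800
TSS = 812609.91 / 748800 * 100
= 108.52

108.52 TSS


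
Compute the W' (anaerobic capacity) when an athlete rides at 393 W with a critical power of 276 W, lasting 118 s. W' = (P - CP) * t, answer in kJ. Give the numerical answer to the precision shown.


Above-CP power = 117 W
Duration = 118 s
W' = 117 * 118 = 13806 J
Convert: 13806 / 1000 = 13.806 kJ

13.806 kJ


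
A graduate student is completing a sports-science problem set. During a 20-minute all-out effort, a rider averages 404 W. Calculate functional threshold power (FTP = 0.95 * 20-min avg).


FTP = 0.95 * 404
= 383.8 W

383.8 W


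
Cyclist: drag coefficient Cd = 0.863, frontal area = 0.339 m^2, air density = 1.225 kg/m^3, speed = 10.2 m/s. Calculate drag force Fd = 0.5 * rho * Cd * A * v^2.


v^2 = 10.2^2 = 104.04
Fd = 0.5 * 1.225 * 0.863 * 0.339 * 104.04
= 18.643 N

18.643 N


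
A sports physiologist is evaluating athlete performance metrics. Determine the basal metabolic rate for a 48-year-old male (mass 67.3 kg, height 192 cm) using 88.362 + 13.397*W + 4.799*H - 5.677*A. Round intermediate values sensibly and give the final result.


BMR = 88.362 + 13.397*67.3 + 4.799*192 - 5.677*48
= 1638.89 kcal/day

1638.89 kcal/day


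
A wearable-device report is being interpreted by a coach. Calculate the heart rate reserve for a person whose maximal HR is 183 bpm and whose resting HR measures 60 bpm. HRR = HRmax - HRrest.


HRmax = 183 bpm
HRrest = 60 bpm
HRR = 183 - 60 = 123 bpm

123 bpm


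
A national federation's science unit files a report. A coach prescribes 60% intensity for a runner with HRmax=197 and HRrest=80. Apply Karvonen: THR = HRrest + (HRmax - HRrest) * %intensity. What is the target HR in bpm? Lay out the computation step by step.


Heart rate reserve = 197 - 80 = 117
Intensity fraction = 60 / 100 = 0.6
THR = 80 + 117 * 0.6 = 150.2 bpm

150.2 bpm


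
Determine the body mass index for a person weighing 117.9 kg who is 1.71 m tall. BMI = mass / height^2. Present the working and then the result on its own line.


BMI = mass / height^2
= 117.9 / 1.71^2
= 117.9 / 2.9241
= 40.32 kg/m^2

40.32 kg/m^2


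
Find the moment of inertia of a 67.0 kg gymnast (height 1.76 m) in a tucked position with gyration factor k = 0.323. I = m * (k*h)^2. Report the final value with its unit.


Radius of gyration = 0.323 * 1.76 = 0.56848 m
I = 67.0 * 0.56848^2
= 67.0 * 0.32317
= 21.652 kg*m^2

21.652 kg*m^2


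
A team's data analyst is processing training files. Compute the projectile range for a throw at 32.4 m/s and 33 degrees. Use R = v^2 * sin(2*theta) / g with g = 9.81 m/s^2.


Two times the angle = 66 degrees
sin(66) = 0.913545
R = 1049.76 * 0.913545 / 9.81 = 97.758 m

97.758 m


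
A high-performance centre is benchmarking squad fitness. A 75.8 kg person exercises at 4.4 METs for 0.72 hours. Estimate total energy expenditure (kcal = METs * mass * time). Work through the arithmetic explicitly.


Energy = METs * mass(kg) * time(h)
= 4.4 * 75.8 * 0.72
= 240.13 kcal

240.13 kcal


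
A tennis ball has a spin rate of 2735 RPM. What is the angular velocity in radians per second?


Convert RPM to rad/s: multiply by 2*pi and divide by 60
omega = 2735 * 2 * pi / 60
= 286.409 rad/s

286.409 rad/s


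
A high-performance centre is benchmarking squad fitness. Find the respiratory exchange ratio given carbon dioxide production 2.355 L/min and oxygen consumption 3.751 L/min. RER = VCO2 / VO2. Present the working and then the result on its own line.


VCO2 = 2.355 L/min
VO2 = 3.751 L/min
RER = 2.355 / 3.751 = 0.6278

0.6278


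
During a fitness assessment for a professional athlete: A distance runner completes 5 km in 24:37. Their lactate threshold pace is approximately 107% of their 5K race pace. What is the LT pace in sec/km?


Convert to seconds: 24 min 37 s = 1477 s
Pace per km = 1477 / 5 = 295.4 s/km
LT pace = 295.4 * 1.07 = 316.08 s/km

316.08 s/km


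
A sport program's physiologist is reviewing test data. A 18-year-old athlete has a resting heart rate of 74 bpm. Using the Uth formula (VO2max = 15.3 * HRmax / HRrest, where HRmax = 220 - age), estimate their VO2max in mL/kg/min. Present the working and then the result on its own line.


HRmax = 220 - 18 = 202 bpm
Ratio = HRmax / HRrest = 202 / 74 = 2.7297
VO2max = 15.3 * 2.7297 = 41.76 mL/kg/min

41.76 mL/kg/min


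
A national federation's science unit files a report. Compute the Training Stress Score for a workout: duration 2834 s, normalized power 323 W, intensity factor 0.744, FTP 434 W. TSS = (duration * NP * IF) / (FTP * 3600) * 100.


Product = 2834 * 323 * 0.744 = 681044.208
Base = 434 * 3600 = 1562400
TSS = 681044.208 / 1562400 * 100 = 43.59

43.59 TSS


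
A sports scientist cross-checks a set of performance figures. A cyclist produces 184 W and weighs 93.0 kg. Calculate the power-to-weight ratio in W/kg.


P/W = power / mass
= 184 / 93.0
= 1.978 W/kg

1.978 W/kg


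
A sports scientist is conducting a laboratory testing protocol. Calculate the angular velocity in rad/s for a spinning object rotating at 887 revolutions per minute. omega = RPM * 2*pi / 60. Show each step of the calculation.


omega = RPM * 2*pi / 60
= 887 * 6.28318531 / 60
= 92.886 rad/s

92.886 rad/s


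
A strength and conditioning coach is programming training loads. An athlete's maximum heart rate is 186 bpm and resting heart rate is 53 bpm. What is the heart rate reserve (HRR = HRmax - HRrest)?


HRR = HRmax - HRrest
= 186 - 53
= 133 bpm

133 bpm


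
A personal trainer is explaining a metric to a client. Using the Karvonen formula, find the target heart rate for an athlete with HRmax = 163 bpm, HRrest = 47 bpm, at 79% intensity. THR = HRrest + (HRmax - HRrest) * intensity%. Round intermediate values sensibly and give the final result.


HRR = 163 - 47 = 116
THR = 47 + 116 * 0.79
= 47 + 91.64
= 138.64 bpm

138.64 bpm


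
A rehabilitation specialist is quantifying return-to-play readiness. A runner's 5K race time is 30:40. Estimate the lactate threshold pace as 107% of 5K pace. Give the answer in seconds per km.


Total race time = 30*60 + 40 = 1840 seconds
5K pace = 1840 / 5 = 368.0 sec/km
LT pace = 368.0 * 1.07 = 393.76 sec/km

393.76 s/km


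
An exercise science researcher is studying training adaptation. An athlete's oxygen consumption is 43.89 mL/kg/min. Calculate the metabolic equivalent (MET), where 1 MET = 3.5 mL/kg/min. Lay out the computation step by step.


MET = VO2 / 3.5
= 43.89 / 3.5
= 12.54 METs

12.54 METs


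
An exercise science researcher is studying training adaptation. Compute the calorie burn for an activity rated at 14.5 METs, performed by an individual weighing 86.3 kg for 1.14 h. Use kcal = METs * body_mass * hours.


Product of METs and mass = 14.5 * 86.3 = 1251.35
Total kcal = 1251.35 * 1.14 = 1426.54 kcal

1426.54 kcal


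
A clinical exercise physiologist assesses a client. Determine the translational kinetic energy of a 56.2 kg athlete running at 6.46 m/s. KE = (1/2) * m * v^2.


KE = 0.5 * m * v^2
= 0.5 * 56.2 * 6.46^2
= 0.5 * 56.2 * 41.7316
= 1172.66 J

1172.66 J


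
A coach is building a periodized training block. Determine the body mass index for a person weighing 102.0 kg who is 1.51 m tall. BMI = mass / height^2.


BMI = mass / height^2
= 102.0 / 1.51^2
= 102.0 / 2.2801
= 44.73 kg/m^2

44.73 kg/m^2


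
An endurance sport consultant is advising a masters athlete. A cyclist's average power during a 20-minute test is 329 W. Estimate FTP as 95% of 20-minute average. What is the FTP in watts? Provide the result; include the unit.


FTP = 20-min power * 0.95
= 329 * 0.95
= 312.55 W

312.55 W


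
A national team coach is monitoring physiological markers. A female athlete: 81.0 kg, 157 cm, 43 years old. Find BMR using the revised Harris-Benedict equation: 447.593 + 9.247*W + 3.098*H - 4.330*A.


Intercept = 447.593
Weight contribution = 9.247 * 81.0 = 749.007
Height contribution = 3.098 * 157 = 486.386
Age contribution = 4.33 * 43 = 186.19
BMR = 447.593 + 749.007 + 486.386 - 186.19
= 1496.8 kcal/day

1496.8 kcal/day


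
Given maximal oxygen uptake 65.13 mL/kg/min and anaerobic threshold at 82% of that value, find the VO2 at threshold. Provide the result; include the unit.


Percentage as decimal = 0.82
VO2 at AT = 65.13 * 0.82 = 53.41 mL/kg/min

53.41 mL/kg/min


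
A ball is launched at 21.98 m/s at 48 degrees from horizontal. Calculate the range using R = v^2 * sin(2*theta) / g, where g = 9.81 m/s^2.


sin(2 * 48) = sin(96) = 0.994522
v^2 = 21.98^2 = 483.1204
R = 483.1204 * 0.994522 / 9.81
= 48.978 m

48.978 m


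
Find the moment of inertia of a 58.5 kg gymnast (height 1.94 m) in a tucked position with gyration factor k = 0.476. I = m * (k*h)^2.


Radius of gyration = 0.476 * 1.94 = 0.92344 m
I = 58.5 * 0.92344^2
= 58.5 * 0.852741
= 49.885 kg*m^2

49.885 kg*m^2


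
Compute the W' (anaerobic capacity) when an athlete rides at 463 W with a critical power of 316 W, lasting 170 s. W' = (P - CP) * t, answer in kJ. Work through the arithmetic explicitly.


Above-CP power = 147 W
Duration = 170 s
W' = 147 * 170 = 24990 J
Convert: 24990 / 1000 = 24.99 kJ

24.99 kJ


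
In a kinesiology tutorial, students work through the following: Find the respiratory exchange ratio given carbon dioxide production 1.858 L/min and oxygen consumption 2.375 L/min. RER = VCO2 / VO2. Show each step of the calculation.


VCO2 = 1.858 L/min
VO2 = 2.375 L/min
RER = 1.858 / 2.375 = 0.7823

0.7823


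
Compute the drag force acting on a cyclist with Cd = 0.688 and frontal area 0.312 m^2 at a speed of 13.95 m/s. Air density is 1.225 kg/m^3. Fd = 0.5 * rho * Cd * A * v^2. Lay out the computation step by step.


Step 1: v^2 = 194.6025
Step 2: Fd = 0.5 * 1.225 * 0.688 * 0.312 * 194.6025
= 25.586 N

25.586 N


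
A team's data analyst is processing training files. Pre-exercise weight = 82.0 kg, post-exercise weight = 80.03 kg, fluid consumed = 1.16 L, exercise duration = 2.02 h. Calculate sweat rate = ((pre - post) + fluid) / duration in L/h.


Weight loss = 82.0 - 80.03 = 1.97 kg (approx L)
Total sweat = 1.97 + 1.16 = 3.13 L
Sweat rate = 3.13 / 2.02 = 1.55 L/h

1.55 L/h


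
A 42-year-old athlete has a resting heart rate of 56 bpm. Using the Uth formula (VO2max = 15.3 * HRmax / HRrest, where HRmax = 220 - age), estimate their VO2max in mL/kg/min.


HRmax = 220 - 42 = 178 bpm
Ratio = HRmax / HRrest = 178 / 56 = 3.1786
VO2max = 15.3 * 3.1786 = 48.63 mL/kg/min

48.63 mL/kg/min


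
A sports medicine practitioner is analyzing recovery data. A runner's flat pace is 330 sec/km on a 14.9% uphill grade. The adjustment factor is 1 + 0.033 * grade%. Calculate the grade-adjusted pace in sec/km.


Factor = 1 + 0.033 * 14.9 = 1.4917
Adjusted pace = 330 * 1.4917
= 492.26 sec/km

492.26 s/km


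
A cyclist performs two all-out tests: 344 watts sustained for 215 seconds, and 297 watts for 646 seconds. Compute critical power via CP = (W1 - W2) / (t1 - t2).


W1 = P1 * t1 = 344 * 215 = 73960 J
W2 = P2 * t2 = 297 * 646 = 191862 J
CP = (73960 - 191862) / (215 - 646)
= 273.55 W

273.55 W


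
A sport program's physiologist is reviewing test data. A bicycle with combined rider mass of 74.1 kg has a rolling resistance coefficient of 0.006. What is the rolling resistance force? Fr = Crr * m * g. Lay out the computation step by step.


Fr = 0.006 * 74.1 * 9.81
= 0.4446 * 9.81
= 4.362 N

4.362 N
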